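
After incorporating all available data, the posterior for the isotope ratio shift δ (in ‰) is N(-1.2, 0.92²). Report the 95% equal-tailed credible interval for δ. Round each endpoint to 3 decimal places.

The posterior is symmetric, so the 95% equal-tailed interval is δ = -1.2 ± z·0.92 with z = 1.960.
Half-width: 1.960 × 0.92 = 1.803.
-1.2 − 1.803 = -3.003; -1.2 + 1.803 = 0.603.

[-3.003, 0.603]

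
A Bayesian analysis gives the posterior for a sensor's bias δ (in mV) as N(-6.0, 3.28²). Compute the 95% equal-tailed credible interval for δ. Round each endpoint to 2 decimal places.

[-12.43, 0.43]

The posterior is symmetric, so the 95% equal-tailed interval is δ = -6.0 ± z·3.28 with z = 1.960.
Half-width: 1.960 × 3.28 = 6.43.
-6.0 − 6.43 = -12.43; -6.0 + 6.43 = 0.43.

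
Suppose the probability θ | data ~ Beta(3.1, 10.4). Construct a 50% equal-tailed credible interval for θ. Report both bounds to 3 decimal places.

[0.146, 0.299]

Posterior: Beta(3.1, 10.4).
Equal-tailed 50% interval: the 0.25 and 0.75 quantiles of Beta(3.1, 10.4).
Posterior mean ≈ 0.230, SD ≈ 0.110; a Normal approximation gives roughly [0.155, 0.304].
Exact: F⁻¹(0.25) = 0.146; F⁻¹(0.75) = 0.299.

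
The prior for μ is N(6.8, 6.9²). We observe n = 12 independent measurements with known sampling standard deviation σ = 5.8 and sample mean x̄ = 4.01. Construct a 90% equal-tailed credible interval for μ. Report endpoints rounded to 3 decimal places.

Posterior precision = 1/6.9² + 12/5.8² = 0.0210 + 0.3567 = 0.3777, so posterior SD = 1.6271.
Posterior mean = (6.8/6.9² + 12·4.01/5.8²) / 0.3777 = 4.1651.
Interval: 4.1651 ± 1.645 × 1.6271 → [1.489, 6.841].

[1.489, 6.841]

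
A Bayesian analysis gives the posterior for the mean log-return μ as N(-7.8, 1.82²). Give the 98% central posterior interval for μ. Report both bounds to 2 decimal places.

The posterior is symmetric, so the 98% equal-tailed interval is μ = -7.8 ± z·1.82 with z = 2.326.
Half-width: 2.326 × 1.82 = 4.23.
-7.8 − 4.23 = -12.03; -7.8 + 4.23 = -3.57.

[-12.03, -3.57]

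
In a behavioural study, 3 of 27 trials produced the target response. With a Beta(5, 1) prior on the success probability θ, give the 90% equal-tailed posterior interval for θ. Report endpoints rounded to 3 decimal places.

[0.131, 0.372]

Posterior: Beta(5+3, 1+24) = Beta(8, 25).
Equal-tailed 90% interval: the 0.05 and 0.95 quantiles of Beta(8, 25).
Posterior mean ≈ 0.242, SD ≈ 0.073; a Normal approximation gives roughly [0.122, 0.363].
Exact: F⁻¹(0.05) = 0.131; F⁻¹(0.95) = 0.372.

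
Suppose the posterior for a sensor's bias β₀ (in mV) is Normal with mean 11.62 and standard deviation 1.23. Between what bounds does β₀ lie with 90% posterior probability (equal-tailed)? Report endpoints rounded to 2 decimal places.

The posterior is symmetric, so the 90% equal-tailed interval is β₀ = 11.62 ± z·1.23 with z = 1.645.
Half-width: 1.645 × 1.23 = 2.02.
11.62 − 2.02 = 9.60; 11.62 + 2.02 = 13.64.

[9.60, 13.64]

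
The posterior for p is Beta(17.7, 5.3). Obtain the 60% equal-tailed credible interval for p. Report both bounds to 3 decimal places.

[0.699, 0.845]

Posterior: Beta(17.7, 5.3).
Equal-tailed 60% interval: the 0.2 and 0.8 quantiles of Beta(17.7, 5.3).
Posterior mean ≈ 0.770, SD ≈ 0.086; a Normal approximation gives roughly [0.697, 0.842].
Exact: F⁻¹(0.2) = 0.699; F⁻¹(0.8) = 0.845.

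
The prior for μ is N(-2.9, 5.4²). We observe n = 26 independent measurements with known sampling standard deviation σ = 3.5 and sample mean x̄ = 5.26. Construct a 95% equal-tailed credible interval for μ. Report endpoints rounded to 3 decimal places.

[3.796, 6.465]

Posterior precision = 1/5.4² + 26/3.5² = 0.0343 + 2.1224 = 2.1567, so posterior SD = 0.6809.
Posterior mean = (-2.9/5.4² + 26·5.26/3.5²) / 2.1567 = 5.1303.
Interval: 5.1303 ± 1.960 × 0.6809 → [3.796, 6.465].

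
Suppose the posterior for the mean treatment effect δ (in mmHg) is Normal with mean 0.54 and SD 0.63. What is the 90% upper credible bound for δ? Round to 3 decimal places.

Need U with P(δ ≤ U) = 0.90: U = 0.54 + z_{0.1}·0.63.
z = 1.282; U = 0.54 + 1.282 × 0.63 = 1.347.

1.347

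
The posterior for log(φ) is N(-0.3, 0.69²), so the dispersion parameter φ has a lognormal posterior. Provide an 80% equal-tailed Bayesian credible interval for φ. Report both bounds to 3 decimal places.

[0.306, 1.794]

On the log scale the 80% interval is -0.3 ± 1.282 × 0.69 = [-1.1843, 0.5843].
Exponentiate: [e^-1.1843, e^0.5843] = [0.306, 1.794].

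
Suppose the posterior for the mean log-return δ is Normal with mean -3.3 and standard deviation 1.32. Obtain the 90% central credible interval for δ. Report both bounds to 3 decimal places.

The posterior is symmetric, so the 90% equal-tailed interval is δ = -3.3 ± z·1.32 with z = 1.645.
Half-width: 1.645 × 1.32 = 2.171.
-3.3 − 2.171 = -5.471; -3.3 + 2.171 = -1.129.

[-5.471, -1.129]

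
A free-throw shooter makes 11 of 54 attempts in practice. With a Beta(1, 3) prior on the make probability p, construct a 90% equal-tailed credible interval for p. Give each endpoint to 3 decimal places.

Posterior: Beta(1+11, 3+43) = Beta(12, 46).
Equal-tailed 90% interval: the 0.05 and 0.95 quantiles of Beta(12, 46).
Posterior mean ≈ 0.207, SD ≈ 0.053; a Normal approximation gives roughly [0.120, 0.294].
Exact: F⁻¹(0.05) = 0.126; F⁻¹(0.95) = 0.299.

[0.126, 0.299]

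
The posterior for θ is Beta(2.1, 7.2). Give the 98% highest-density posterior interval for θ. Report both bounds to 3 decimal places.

[0.007, 0.545]

The posterior is unimodal and skewed, so the HPD interval has equal density at both endpoints and is the shortest 98% interval.
Solving f(0.007) = f(0.545) with F(0.545) − F(0.007) = 0.98 gives [0.007, 0.545].
For comparison, the equal-tailed interval is [0.022, 0.588]; the HPD is narrower and shifted toward the mode.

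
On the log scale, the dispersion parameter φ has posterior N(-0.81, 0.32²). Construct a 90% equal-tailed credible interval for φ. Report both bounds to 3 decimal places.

On the log scale the 90% interval is -0.81 ± 1.645 × 0.32 = [-1.3364, -0.2836].
Exponentiate: [e^-1.3364, e^-0.2836] = [0.263, 0.753].

[0.263, 0.753]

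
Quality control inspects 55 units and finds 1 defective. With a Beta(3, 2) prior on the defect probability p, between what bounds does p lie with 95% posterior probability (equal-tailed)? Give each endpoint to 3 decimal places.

[0.019, 0.141]

Posterior: Beta(3+1, 2+54) = Beta(4, 56).
Equal-tailed 95% interval: the 0.025 and 0.975 quantiles of Beta(4, 56).
Posterior mean ≈ 0.067, SD ≈ 0.032; a Normal approximation gives roughly [0.004, 0.129].
Exact: F⁻¹(0.025) = 0.019; F⁻¹(0.975) = 0.141.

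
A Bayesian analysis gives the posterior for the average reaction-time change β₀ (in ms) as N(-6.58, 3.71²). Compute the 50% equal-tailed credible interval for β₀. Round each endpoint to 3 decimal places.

The posterior is symmetric, so the 50% equal-tailed interval is β₀ = -6.58 ± z·3.71 with z = 0.674.
Half-width: 0.674 × 3.71 = 2.502.
-6.58 − 2.502 = -9.082; -6.58 + 2.502 = -4.078.

[-9.082, -4.078]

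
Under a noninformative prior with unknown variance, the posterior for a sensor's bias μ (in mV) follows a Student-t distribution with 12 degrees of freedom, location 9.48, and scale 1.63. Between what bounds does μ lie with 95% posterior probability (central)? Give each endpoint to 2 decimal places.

The t_12 distribution is symmetric; the 95% interval is 9.48 ± t·1.63 with t_{0.975,12} = 2.179.
Half-width: 2.179 × 1.63 = 3.55.
9.48 − 3.55 = 5.93; 9.48 + 3.55 = 13.03.

[5.93, 13.03]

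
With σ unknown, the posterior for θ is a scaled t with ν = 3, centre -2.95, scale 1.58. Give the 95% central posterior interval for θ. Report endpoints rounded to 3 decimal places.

[-7.978, 2.078]

The t_3 distribution is symmetric; the 95% interval is -2.95 ± t·1.58 with t_{0.975,3} = 3.182.
Half-width: 3.182 × 1.58 = 5.028.
-2.95 − 5.028 = -7.978; -2.95 + 5.028 = 2.078.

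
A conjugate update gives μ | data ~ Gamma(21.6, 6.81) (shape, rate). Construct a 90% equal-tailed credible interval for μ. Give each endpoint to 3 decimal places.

[2.139, 4.371]

Posterior: Gamma(shape 21.6, rate 6.81).
Equal-tailed 90% interval: Gamma(21.6, 6.81) quantiles at 0.05 and 0.95.
Posterior mean ≈ 3.172, SD ≈ 0.682; a Normal approximation gives roughly [2.049, 4.294].
Exact: lower = 2.139; upper = 4.371.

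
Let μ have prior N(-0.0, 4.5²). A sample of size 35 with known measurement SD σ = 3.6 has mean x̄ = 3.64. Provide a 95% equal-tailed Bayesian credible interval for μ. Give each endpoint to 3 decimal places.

Posterior precision = 1/4.5² + 35/3.6² = 0.0494 + 2.7006 = 2.7500, so posterior SD = 0.6030.
Posterior mean = (-0.0/4.5² + 35·3.64/3.6²) / 2.7500 = 3.5746.
Interval: 3.5746 ± 1.960 × 0.6030 → [2.393, 4.757].

[2.393, 4.757]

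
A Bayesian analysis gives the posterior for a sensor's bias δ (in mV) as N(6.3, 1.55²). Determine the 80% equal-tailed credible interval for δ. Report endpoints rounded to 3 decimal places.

[4.314, 8.286]

The posterior is symmetric, so the 80% equal-tailed interval is δ = 6.3 ± z·1.55 with z = 1.282.
Half-width: 1.282 × 1.55 = 1.986.
6.3 − 1.986 = 4.314; 6.3 + 1.986 = 8.286.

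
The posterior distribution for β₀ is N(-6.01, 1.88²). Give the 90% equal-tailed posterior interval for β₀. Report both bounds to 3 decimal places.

The posterior is symmetric, so the 90% equal-tailed interval is β₀ = -6.01 ± z·1.88 with z = 1.645.
Half-width: 1.645 × 1.88 = 3.092.
-6.01 − 3.092 = -9.102; -6.01 + 3.092 = -2.918.

[-9.102, -2.918]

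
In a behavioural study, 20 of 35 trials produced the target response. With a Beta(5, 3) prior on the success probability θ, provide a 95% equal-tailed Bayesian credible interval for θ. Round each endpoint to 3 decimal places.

Posterior: Beta(5+20, 3+15) = Beta(25, 18).
Equal-tailed 95% interval: the 0.025 and 0.975 quantiles of Beta(25, 18).
Posterior mean ≈ 0.581, SD ≈ 0.074; a Normal approximation gives roughly [0.436, 0.727].
Exact: F⁻¹(0.025) = 0.433; F⁻¹(0.975) = 0.723.

[0.433, 0.723]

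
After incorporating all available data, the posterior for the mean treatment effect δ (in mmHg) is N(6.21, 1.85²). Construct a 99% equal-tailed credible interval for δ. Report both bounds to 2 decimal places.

The posterior is symmetric, so the 99% equal-tailed interval is δ = 6.21 ± z·1.85 with z = 2.576.
Half-width: 2.576 × 1.85 = 4.77.
6.21 − 4.77 = 1.44; 6.21 + 4.77 = 10.98.

[1.44, 10.98]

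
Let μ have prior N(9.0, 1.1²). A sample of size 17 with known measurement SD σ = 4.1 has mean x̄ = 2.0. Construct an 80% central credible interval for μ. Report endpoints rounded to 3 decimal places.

Posterior precision = 1/1.1² + 17/4.1² = 0.8264 + 1.0113 = 1.8377, so posterior SD = 0.7377.
Posterior mean = (9.0/1.1² + 17·2.0/4.1²) / 1.8377 = 5.1479.
Interval: 5.1479 ± 1.282 × 0.7377 → [4.203, 6.093].

[4.203, 6.093]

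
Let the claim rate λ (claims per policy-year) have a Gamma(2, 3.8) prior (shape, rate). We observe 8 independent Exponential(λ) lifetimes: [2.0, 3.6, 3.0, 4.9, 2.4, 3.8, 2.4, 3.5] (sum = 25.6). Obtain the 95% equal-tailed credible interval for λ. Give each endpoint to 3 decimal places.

Posterior: Gamma(2+8, 3.8+25.6) = Gamma(10, 29.4) (shape, rate).
Equal-tailed 95% interval: Gamma(10, 29.4) quantiles at 0.025 and 0.975.
Posterior mean ≈ 0.340, SD ≈ 0.108; a Normal approximation gives roughly [0.129, 0.551].
Exact: lower = 0.163; upper = 0.581.

[0.163, 0.581]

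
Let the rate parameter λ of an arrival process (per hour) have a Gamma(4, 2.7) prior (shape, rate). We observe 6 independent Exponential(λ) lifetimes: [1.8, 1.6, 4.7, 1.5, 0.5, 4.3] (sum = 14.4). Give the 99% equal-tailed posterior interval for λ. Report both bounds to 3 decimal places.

Posterior: Gamma(4+6, 2.7+14.4) = Gamma(10, 17.1) (shape, rate).
Equal-tailed 99% interval: Gamma(10, 17.1) quantiles at 0.005 and 0.995.
Posterior mean ≈ 0.585, SD ≈ 0.185; a Normal approximation gives roughly [0.108, 1.061].
Exact: lower = 0.217; upper = 1.169.

[0.217, 1.169]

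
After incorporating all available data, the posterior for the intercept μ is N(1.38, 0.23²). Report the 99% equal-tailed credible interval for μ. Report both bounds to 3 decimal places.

[0.788, 1.972]

The posterior is symmetric, so the 99% equal-tailed interval is μ = 1.38 ± z·0.23 with z = 2.576.
Half-width: 2.576 × 0.23 = 0.592.
1.38 − 0.592 = 0.788; 1.38 + 0.592 = 1.972.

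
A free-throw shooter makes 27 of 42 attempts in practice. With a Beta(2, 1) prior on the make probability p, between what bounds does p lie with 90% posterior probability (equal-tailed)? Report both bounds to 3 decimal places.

[0.525, 0.757]

Posterior: Beta(2+27, 1+15) = Beta(29, 16).
Equal-tailed 90% interval: the 0.05 and 0.95 quantiles of Beta(29, 16).
Posterior mean ≈ 0.644, SD ≈ 0.071; a Normal approximation gives roughly [0.528, 0.761].
Exact: F⁻¹(0.05) = 0.525; F⁻¹(0.95) = 0.757.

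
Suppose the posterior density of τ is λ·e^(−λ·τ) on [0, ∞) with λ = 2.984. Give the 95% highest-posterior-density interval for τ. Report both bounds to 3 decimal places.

[0.000, 1.004]

The exponential density is strictly decreasing on [0, ∞), so the HPD interval is anchored at 0: [0, q] with P(τ ≤ q) = 0.95.
q = −ln(1 − 0.95) / 2.984 = 2.9957 / 2.984 = 1.004.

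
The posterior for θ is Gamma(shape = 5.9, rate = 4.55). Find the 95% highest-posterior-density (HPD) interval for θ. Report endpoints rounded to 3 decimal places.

[0.374, 2.357]

The posterior is unimodal and skewed, so the HPD interval has equal density at both endpoints and is the shortest 95% interval.
Solving f(0.374) = f(2.357) with F(2.357) − F(0.374) = 0.95 gives [0.374, 2.357].
For comparison, the equal-tailed interval is [0.471, 2.533]; the HPD is narrower and shifted toward the mode.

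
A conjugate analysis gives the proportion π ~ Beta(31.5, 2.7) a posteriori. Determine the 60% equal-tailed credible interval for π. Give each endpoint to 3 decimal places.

Posterior: Beta(31.5, 2.7).
Equal-tailed 60% interval: the 0.2 and 0.8 quantiles of Beta(31.5, 2.7).
Posterior mean ≈ 0.921, SD ≈ 0.045; a Normal approximation gives roughly [0.883, 0.959].
Exact: F⁻¹(0.2) = 0.886; F⁻¹(0.8) = 0.960.

[0.886, 0.960]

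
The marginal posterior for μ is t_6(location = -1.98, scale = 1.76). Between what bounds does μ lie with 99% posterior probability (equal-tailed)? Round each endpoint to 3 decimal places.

[-8.505, 4.545]

The t_6 distribution is symmetric; the 99% interval is -1.98 ± t·1.76 with t_{0.995,6} = 3.707.
Half-width: 3.707 × 1.76 = 6.525.
-1.98 − 6.525 = -8.505; -1.98 + 6.525 = 4.545.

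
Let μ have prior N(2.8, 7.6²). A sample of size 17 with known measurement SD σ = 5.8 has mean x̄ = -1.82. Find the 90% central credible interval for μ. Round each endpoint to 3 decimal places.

Posterior precision = 1/7.6² + 17/5.8² = 0.0173 + 0.5054 = 0.5227, so posterior SD = 1.3832.
Posterior mean = (2.8/7.6² + 17·-1.82/5.8²) / 0.5227 = -1.6670.
Interval: -1.6670 ± 1.645 × 1.3832 → [-3.942, 0.608].

[-3.942, 0.608]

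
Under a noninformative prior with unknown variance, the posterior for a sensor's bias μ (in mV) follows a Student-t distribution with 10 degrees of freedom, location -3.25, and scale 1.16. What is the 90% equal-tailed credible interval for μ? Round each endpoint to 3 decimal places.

[-5.352, -1.148]

The t_10 distribution is symmetric; the 90% interval is -3.25 ± t·1.16 with t_{0.95,10} = 1.812.
Half-width: 1.812 × 1.16 = 2.102.
-3.25 − 2.102 = -5.352; -3.25 + 2.102 = -1.148.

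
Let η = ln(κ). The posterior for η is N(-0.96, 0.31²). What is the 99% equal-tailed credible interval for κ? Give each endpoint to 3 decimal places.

[0.172, 0.851]

On the log scale the 99% interval is -0.96 ± 2.576 × 0.31 = [-1.7585, -0.1615].
Exponentiate: [e^-1.7585, e^-0.1615] = [0.172, 0.851].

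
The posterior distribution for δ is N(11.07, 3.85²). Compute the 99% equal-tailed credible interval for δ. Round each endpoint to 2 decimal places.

[1.15, 20.99]

The posterior is symmetric, so the 99% equal-tailed interval is δ = 11.07 ± z·3.85 with z = 2.576.
Half-width: 2.576 × 3.85 = 9.92.
11.07 − 9.92 = 1.15; 11.07 + 9.92 = 20.99.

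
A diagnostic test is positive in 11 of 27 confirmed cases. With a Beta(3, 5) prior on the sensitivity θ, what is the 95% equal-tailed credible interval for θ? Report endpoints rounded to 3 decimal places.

Posterior: Beta(3+11, 5+16) = Beta(14, 21).
Equal-tailed 95% interval: the 0.025 and 0.975 quantiles of Beta(14, 21).
Posterior mean ≈ 0.400, SD ≈ 0.082; a Normal approximation gives roughly [0.240, 0.560].
Exact: F⁻¹(0.025) = 0.246; F⁻¹(0.975) = 0.564.

[0.246, 0.564]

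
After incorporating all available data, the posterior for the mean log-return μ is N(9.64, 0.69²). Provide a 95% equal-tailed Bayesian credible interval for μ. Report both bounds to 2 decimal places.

[8.29, 10.99]

The posterior is symmetric, so the 95% equal-tailed interval is μ = 9.64 ± z·0.69 with z = 1.960.
Half-width: 1.960 × 0.69 = 1.35.
9.64 − 1.35 = 8.29; 9.64 + 1.35 = 10.99.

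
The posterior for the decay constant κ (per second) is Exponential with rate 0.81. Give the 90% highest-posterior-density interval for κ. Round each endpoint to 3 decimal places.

The exponential density is strictly decreasing on [0, ∞), so the HPD interval is anchored at 0: [0, q] with P(κ ≤ q) = 0.90.
q = −ln(1 − 0.90) / 0.81 = 2.3026 / 0.81 = 2.843.

[0.000, 2.843]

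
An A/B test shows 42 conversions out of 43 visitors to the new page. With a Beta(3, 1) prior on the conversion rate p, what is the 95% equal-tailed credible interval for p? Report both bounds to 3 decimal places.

[0.885, 0.995]

Posterior: Beta(3+42, 1+1) = Beta(45, 2).
Equal-tailed 95% interval: the 0.025 and 0.975 quantiles of Beta(45, 2).
Posterior mean ≈ 0.957, SD ≈ 0.029; a Normal approximation gives roughly [0.900, 1.015].
Exact: F⁻¹(0.025) = 0.885; F⁻¹(0.975) = 0.995.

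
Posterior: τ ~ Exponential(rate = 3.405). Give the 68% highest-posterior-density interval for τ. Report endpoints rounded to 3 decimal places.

The exponential density is strictly decreasing on [0, ∞), so the HPD interval is anchored at 0: [0, q] with P(τ ≤ q) = 0.68.
q = −ln(1 − 0.68) / 3.405 = 1.1394 / 3.405 = 0.335.

[0.000, 0.335]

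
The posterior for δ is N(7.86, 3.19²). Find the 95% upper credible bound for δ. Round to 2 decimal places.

13.11

Need U with P(δ ≤ U) = 0.95: U = 7.86 + z_{0.05}·3.19.
z = 1.645; U = 7.86 + 1.645 × 3.19 = 13.11.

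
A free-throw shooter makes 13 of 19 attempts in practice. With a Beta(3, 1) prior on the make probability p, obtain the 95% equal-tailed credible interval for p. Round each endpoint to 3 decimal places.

Posterior: Beta(3+13, 1+6) = Beta(16, 7).
Equal-tailed 95% interval: the 0.025 and 0.975 quantiles of Beta(16, 7).
Posterior mean ≈ 0.696, SD ≈ 0.094; a Normal approximation gives roughly [0.512, 0.880].
Exact: F⁻¹(0.025) = 0.498; F⁻¹(0.975) = 0.861.

[0.498, 0.861]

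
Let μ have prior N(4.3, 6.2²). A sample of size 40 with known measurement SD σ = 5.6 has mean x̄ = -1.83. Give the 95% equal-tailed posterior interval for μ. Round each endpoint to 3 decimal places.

[-3.425, 0.011]

Posterior precision = 1/6.2² + 40/5.6² = 0.0260 + 1.2755 = 1.3015, so posterior SD = 0.8765.
Posterior mean = (4.3/6.2² + 40·-1.83/5.6²) / 1.3015 = -1.7075.
Interval: -1.7075 ± 1.960 × 0.8765 → [-3.425, 0.011].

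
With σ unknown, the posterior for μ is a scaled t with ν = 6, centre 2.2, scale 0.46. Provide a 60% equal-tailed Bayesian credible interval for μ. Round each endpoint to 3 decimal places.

The t_6 distribution is symmetric; the 60% interval is 2.2 ± t·0.46 with t_{0.8,6} = 0.906.
Half-width: 0.906 × 0.46 = 0.417.
2.2 − 0.417 = 1.783; 2.2 + 0.417 = 2.617.

[1.783, 2.617]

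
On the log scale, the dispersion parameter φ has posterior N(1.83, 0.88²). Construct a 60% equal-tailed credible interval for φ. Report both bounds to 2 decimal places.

On the log scale the 60% interval is 1.83 ± 0.842 × 0.88 = [1.0894, 2.5706].
Exponentiate: [e^1.0894, e^2.5706] = [2.97, 13.07].

[2.97, 13.07]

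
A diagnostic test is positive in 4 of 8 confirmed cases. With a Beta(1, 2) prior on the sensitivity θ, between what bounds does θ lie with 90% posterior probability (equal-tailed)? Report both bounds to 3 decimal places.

Posterior: Beta(1+4, 2+4) = Beta(5, 6).
Equal-tailed 90% interval: the 0.05 and 0.95 quantiles of Beta(5, 6).
Posterior mean ≈ 0.455, SD ≈ 0.144; a Normal approximation gives roughly [0.218, 0.691].
Exact: F⁻¹(0.05) = 0.222; F⁻¹(0.95) = 0.696.

[0.222, 0.696]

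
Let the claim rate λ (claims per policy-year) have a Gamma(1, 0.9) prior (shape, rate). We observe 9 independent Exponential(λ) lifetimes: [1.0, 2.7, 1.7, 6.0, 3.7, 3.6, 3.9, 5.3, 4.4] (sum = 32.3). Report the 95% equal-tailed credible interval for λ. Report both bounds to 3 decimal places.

Posterior: Gamma(1+9, 0.9+32.3) = Gamma(10, 33.2) (shape, rate).
Equal-tailed 95% interval: Gamma(10, 33.2) quantiles at 0.025 and 0.975.
Posterior mean ≈ 0.301, SD ≈ 0.095; a Normal approximation gives roughly [0.115, 0.488].
Exact: lower = 0.144; upper = 0.515.

[0.144, 0.515]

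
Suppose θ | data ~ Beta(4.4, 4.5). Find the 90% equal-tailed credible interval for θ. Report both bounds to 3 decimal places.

Posterior: Beta(4.4, 4.5).
Equal-tailed 90% interval: the 0.05 and 0.95 quantiles of Beta(4.4, 4.5).
Posterior mean ≈ 0.494, SD ≈ 0.159; a Normal approximation gives roughly [0.233, 0.756].
Exact: F⁻¹(0.05) = 0.233; F⁻¹(0.95) = 0.757.

[0.233, 0.757]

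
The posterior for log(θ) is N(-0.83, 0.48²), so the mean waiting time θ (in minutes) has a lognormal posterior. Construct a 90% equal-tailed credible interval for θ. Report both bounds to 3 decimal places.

On the log scale the 90% interval is -0.83 ± 1.645 × 0.48 = [-1.6195, -0.0405].
Exponentiate: [e^-1.6195, e^-0.0405] = [0.198, 0.960].

[0.198, 0.960]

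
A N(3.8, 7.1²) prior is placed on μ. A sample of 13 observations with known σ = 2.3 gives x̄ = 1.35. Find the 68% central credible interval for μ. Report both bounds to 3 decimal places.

Posterior precision = 1/7.1² + 13/2.3² = 0.0198 + 2.4575 = 2.4773, so posterior SD = 0.6353.
Posterior mean = (3.8/7.1² + 13·1.35/2.3²) / 2.4773 = 1.3696.
Interval: 1.3696 ± 0.994 × 0.6353 → [0.738, 2.001].

[0.738, 2.001]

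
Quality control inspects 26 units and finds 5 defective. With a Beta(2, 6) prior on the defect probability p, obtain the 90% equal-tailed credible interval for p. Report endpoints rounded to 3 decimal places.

Posterior: Beta(2+5, 6+21) = Beta(7, 27).
Equal-tailed 90% interval: the 0.05 and 0.95 quantiles of Beta(7, 27).
Posterior mean ≈ 0.206, SD ≈ 0.068; a Normal approximation gives roughly [0.093, 0.318].
Exact: F⁻¹(0.05) = 0.104; F⁻¹(0.95) = 0.328.

[0.104, 0.328]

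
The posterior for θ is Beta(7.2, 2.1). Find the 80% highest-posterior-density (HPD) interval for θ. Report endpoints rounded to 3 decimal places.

[0.648, 0.962]

The posterior is unimodal and skewed, so the HPD interval has equal density at both endpoints and is the shortest 80% interval.
Solving f(0.648) = f(0.962) with F(0.962) − F(0.648) = 0.80 gives [0.648, 0.962].
For comparison, the equal-tailed interval is [0.592, 0.927]; the HPD is narrower and shifted toward the mode.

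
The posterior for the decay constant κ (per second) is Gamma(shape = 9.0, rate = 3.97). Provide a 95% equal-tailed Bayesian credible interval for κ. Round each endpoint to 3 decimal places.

[1.037, 3.971]

Posterior: Gamma(shape 9.0, rate 3.97).
Equal-tailed 95% interval: Gamma(9.0, 3.97) quantiles at 0.025 and 0.975.
Posterior mean ≈ 2.267, SD ≈ 0.756; a Normal approximation gives roughly [0.786, 3.748].
Exact: lower = 1.037; upper = 3.971.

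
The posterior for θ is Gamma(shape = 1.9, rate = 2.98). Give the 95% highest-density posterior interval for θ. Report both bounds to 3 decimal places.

[0.010, 1.542]

The posterior is unimodal and skewed, so the HPD interval has equal density at both endpoints and is the shortest 95% interval.
Solving f(0.010) = f(1.542) with F(1.542) − F(0.010) = 0.95 gives [0.010, 1.542].
For comparison, the equal-tailed interval is [0.071, 1.811]; the HPD is narrower and shifted toward the mode.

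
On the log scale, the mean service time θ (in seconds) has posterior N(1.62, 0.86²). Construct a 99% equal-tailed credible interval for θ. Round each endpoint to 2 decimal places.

On the log scale the 99% interval is 1.62 ± 2.576 × 0.86 = [-0.5952, 3.8352].
Exponentiate: [e^-0.5952, e^3.8352] = [0.55, 46.30].

[0.55, 46.30]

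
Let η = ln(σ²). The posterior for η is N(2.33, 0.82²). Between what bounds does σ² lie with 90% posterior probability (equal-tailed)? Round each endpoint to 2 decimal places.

[2.67, 39.60]

On the log scale the 90% interval is 2.33 ± 1.645 × 0.82 = [0.9812, 3.6788].
Exponentiate: [e^0.9812, e^3.6788] = [2.67, 39.60].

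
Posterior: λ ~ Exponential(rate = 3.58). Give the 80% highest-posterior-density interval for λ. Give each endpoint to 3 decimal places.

The exponential density is strictly decreasing on [0, ∞), so the HPD interval is anchored at 0: [0, q] with P(λ ≤ q) = 0.80.
q = −ln(1 − 0.80) / 3.58 = 1.6094 / 3.58 = 0.450.

[0.000, 0.450]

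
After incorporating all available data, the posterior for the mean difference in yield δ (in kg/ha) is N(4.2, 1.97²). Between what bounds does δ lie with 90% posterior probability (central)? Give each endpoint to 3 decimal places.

[0.960, 7.440]

The posterior is symmetric, so the 90% equal-tailed interval is δ = 4.2 ± z·1.97 with z = 1.645.
Half-width: 1.645 × 1.97 = 3.240.
4.2 − 3.240 = 0.960; 4.2 + 3.240 = 7.440.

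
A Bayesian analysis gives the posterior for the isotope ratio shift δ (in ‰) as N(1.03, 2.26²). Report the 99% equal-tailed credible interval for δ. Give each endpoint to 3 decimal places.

The posterior is symmetric, so the 99% equal-tailed interval is δ = 1.03 ± z·2.26 with z = 2.576.
Half-width: 2.576 × 2.26 = 5.821.
1.03 − 5.821 = -4.791; 1.03 + 5.821 = 6.851.

[-4.791, 6.851]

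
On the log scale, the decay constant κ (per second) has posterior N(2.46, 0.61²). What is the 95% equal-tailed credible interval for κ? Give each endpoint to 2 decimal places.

On the log scale the 95% interval is 2.46 ± 1.960 × 0.61 = [1.2644, 3.6556].
Exponentiate: [e^1.2644, e^3.6556] = [3.54, 38.69].

[3.54, 38.69]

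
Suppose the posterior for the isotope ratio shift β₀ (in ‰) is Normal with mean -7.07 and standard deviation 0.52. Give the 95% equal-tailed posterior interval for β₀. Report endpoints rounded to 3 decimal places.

[-8.089, -6.051]

The posterior is symmetric, so the 95% equal-tailed interval is β₀ = -7.07 ± z·0.52 with z = 1.960.
Half-width: 1.960 × 0.52 = 1.019.
-7.07 − 1.019 = -8.089; -7.07 + 1.019 = -6.051.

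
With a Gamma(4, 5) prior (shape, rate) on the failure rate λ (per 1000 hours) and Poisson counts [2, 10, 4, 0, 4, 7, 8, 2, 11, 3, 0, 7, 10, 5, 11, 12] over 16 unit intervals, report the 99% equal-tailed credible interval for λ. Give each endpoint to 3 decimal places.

Posterior: Gamma(4+96, 5+16) = Gamma(100, 21) (shape, rate).
Equal-tailed 99% interval: Gamma(100, 21) quantiles at 0.005 and 0.995.
Posterior mean ≈ 4.762, SD ≈ 0.476; a Normal approximation gives roughly [3.535, 5.988].
Exact: lower = 3.625; upper = 6.078.

[3.625, 6.078]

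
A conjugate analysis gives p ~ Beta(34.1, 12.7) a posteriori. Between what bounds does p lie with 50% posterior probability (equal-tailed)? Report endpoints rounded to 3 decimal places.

[0.687, 0.774]

Posterior: Beta(34.1, 12.7).
Equal-tailed 50% interval: the 0.25 and 0.75 quantiles of Beta(34.1, 12.7).
Posterior mean ≈ 0.729, SD ≈ 0.064; a Normal approximation gives roughly [0.685, 0.772].
Exact: F⁻¹(0.25) = 0.687; F⁻¹(0.75) = 0.774.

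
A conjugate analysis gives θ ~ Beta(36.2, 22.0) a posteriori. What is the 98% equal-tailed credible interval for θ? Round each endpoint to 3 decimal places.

[0.471, 0.761]

Posterior: Beta(36.2, 22.0).
Equal-tailed 98% interval: the 0.01 and 0.99 quantiles of Beta(36.2, 22.0).
Posterior mean ≈ 0.622, SD ≈ 0.063; a Normal approximation gives roughly [0.475, 0.769].
Exact: F⁻¹(0.01) = 0.471; F⁻¹(0.99) = 0.761.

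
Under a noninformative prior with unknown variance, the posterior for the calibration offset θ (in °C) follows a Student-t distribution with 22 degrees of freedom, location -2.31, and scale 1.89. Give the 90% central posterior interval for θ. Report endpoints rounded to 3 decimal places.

The t_22 distribution is symmetric; the 90% interval is -2.31 ± t·1.89 with t_{0.95,22} = 1.717.
Half-width: 1.717 × 1.89 = 3.245.
-2.31 − 3.245 = -5.555; -2.31 + 3.245 = 0.935.

[-5.555, 0.935]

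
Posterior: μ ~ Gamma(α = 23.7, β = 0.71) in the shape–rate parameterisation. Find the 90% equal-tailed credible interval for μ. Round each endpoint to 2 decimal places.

Posterior: Gamma(shape 23.7, rate 0.71).
Equal-tailed 90% interval: Gamma(23.7, 0.71) quantiles at 0.05 and 0.95.
Posterior mean ≈ 33.38, SD ≈ 6.86; a Normal approximation gives roughly [22.10, 44.66].
Exact: lower = 22.96; upper = 45.40.

[22.96, 45.40]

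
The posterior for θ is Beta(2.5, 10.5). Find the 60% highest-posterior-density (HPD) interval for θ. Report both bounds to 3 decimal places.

[0.067, 0.235]

The posterior is unimodal and skewed, so the HPD interval has equal density at both endpoints and is the shortest 60% interval.
Solving f(0.067) = f(0.235) with F(0.235) − F(0.067) = 0.60 gives [0.067, 0.235].
For comparison, the equal-tailed interval is [0.099, 0.278]; the HPD is narrower and shifted toward the mode.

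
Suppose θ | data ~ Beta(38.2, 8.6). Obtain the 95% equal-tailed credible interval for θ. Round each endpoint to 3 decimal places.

[0.695, 0.912]

Posterior: Beta(38.2, 8.6).
Equal-tailed 95% interval: the 0.025 and 0.975 quantiles of Beta(38.2, 8.6).
Posterior mean ≈ 0.816, SD ≈ 0.056; a Normal approximation gives roughly [0.706, 0.926].
Exact: F⁻¹(0.025) = 0.695; F⁻¹(0.975) = 0.912.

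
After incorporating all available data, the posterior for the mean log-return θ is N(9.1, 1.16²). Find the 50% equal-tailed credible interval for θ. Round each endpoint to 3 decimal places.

The posterior is symmetric, so the 50% equal-tailed interval is θ = 9.1 ± z·1.16 with z = 0.674.
Half-width: 0.674 × 1.16 = 0.782.
9.1 − 0.782 = 8.318; 9.1 + 0.782 = 9.882.

[8.318, 9.882]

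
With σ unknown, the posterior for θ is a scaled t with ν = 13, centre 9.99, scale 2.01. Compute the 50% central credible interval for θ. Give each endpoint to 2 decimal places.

[8.60, 11.38]

The t_13 distribution is symmetric; the 50% interval is 9.99 ± t·2.01 with t_{0.75,13} = 0.694.
Half-width: 0.694 × 2.01 = 1.39.
9.99 − 1.39 = 8.60; 9.99 + 1.39 = 11.38.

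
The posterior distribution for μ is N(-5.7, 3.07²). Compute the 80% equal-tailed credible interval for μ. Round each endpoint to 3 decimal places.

The posterior is symmetric, so the 80% equal-tailed interval is μ = -5.7 ± z·3.07 with z = 1.282.
Half-width: 1.282 × 3.07 = 3.934.
-5.7 − 3.934 = -9.634; -5.7 + 3.934 = -1.766.

[-9.634, -1.766]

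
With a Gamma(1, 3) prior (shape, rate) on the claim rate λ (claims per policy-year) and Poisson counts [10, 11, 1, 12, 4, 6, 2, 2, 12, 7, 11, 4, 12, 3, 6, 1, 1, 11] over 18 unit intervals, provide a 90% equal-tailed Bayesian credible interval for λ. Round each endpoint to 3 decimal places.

Posterior: Gamma(1+116, 3+18) = Gamma(117, 21) (shape, rate).
Equal-tailed 90% interval: Gamma(117, 21) quantiles at 0.05 and 0.95.
Posterior mean ≈ 5.571, SD ≈ 0.515; a Normal approximation gives roughly [4.724, 6.419].
Exact: lower = 4.752; upper = 6.445.

[4.752, 6.445]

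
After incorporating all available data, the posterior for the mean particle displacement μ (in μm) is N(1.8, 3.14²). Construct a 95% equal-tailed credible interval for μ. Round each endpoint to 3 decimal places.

[-4.354, 7.954]

The posterior is symmetric, so the 95% equal-tailed interval is μ = 1.8 ± z·3.14 with z = 1.960.
Half-width: 1.960 × 3.14 = 6.154.
1.8 − 6.154 = -4.354; 1.8 + 6.154 = 7.954.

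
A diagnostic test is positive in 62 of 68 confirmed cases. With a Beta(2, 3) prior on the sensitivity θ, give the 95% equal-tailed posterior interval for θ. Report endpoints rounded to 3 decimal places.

Posterior: Beta(2+62, 3+6) = Beta(64, 9).
Equal-tailed 95% interval: the 0.025 and 0.975 quantiles of Beta(64, 9).
Posterior mean ≈ 0.877, SD ≈ 0.038; a Normal approximation gives roughly [0.802, 0.952].
Exact: F⁻¹(0.025) = 0.793; F⁻¹(0.975) = 0.941.

[0.793, 0.941]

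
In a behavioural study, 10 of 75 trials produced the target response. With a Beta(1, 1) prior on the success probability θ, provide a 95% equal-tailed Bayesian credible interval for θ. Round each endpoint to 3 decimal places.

[0.075, 0.229]

Posterior: Beta(1+10, 1+65) = Beta(11, 66).
Equal-tailed 95% interval: the 0.025 and 0.975 quantiles of Beta(11, 66).
Posterior mean ≈ 0.143, SD ≈ 0.040; a Normal approximation gives roughly [0.065, 0.221].
Exact: F⁻¹(0.025) = 0.075; F⁻¹(0.975) = 0.229.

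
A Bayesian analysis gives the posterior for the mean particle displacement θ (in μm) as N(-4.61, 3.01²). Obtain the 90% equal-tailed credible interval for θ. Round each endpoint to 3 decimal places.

The posterior is symmetric, so the 90% equal-tailed interval is θ = -4.61 ± z·3.01 with z = 1.645.
Half-width: 1.645 × 3.01 = 4.951.
-4.61 − 4.951 = -9.561; -4.61 + 4.951 = 0.341.

[-9.561, 0.341]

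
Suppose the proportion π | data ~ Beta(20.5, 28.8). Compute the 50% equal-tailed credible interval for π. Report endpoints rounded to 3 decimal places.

[0.368, 0.463]

Posterior: Beta(20.5, 28.8).
Equal-tailed 50% interval: the 0.25 and 0.75 quantiles of Beta(20.5, 28.8).
Posterior mean ≈ 0.416, SD ≈ 0.069; a Normal approximation gives roughly [0.369, 0.463].
Exact: F⁻¹(0.25) = 0.368; F⁻¹(0.75) = 0.463.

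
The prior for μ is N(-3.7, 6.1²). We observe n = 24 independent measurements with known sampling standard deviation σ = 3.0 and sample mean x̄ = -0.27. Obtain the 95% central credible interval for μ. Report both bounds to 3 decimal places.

[-1.498, 0.890]

Posterior precision = 1/6.1² + 24/3.0² = 0.0269 + 2.6667 = 2.6935, so posterior SD = 0.6093.
Posterior mean = (-3.7/6.1² + 24·-0.27/3.0²) / 2.6935 = -0.3042.
Interval: -0.3042 ± 1.960 × 0.6093 → [-1.498, 0.890].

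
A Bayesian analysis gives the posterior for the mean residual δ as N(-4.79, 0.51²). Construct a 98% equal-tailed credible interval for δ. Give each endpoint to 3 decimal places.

The posterior is symmetric, so the 98% equal-tailed interval is δ = -4.79 ± z·0.51 with z = 2.326.
Half-width: 2.326 × 0.51 = 1.186.
-4.79 − 1.186 = -5.976; -4.79 + 1.186 = -3.604.

[-5.976, -3.604]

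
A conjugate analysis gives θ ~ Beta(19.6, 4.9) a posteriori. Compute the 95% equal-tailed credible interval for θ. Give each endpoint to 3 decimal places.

Posterior: Beta(19.6, 4.9).
Equal-tailed 95% interval: the 0.025 and 0.975 quantiles of Beta(19.6, 4.9).
Posterior mean ≈ 0.800, SD ≈ 0.079; a Normal approximation gives roughly [0.645, 0.955].
Exact: F⁻¹(0.025) = 0.624; F⁻¹(0.975) = 0.930.

[0.624, 0.930]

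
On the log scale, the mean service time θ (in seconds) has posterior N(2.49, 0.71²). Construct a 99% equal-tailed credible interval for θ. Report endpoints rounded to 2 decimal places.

[1.94, 75.10]

On the log scale the 99% interval is 2.49 ± 2.576 × 0.71 = [0.6612, 4.3188].
Exponentiate: [e^0.6612, e^4.3188] = [1.94, 75.10].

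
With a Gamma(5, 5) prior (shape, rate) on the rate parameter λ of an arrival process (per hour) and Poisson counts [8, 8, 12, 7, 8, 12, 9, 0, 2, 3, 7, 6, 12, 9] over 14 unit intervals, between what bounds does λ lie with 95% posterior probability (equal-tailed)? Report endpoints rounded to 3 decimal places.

Posterior: Gamma(5+103, 5+14) = Gamma(108, 19) (shape, rate).
Equal-tailed 95% interval: Gamma(108, 19) quantiles at 0.025 and 0.975.
Posterior mean ≈ 5.684, SD ≈ 0.547; a Normal approximation gives roughly [4.612, 6.756].
Exact: lower = 4.663; upper = 6.805.

[4.663, 6.805]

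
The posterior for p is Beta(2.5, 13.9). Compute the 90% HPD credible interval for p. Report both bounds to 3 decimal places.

[0.020, 0.279]

The posterior is unimodal and skewed, so the HPD interval has equal density at both endpoints and is the shortest 90% interval.
Solving f(0.020) = f(0.279) with F(0.279) − F(0.020) = 0.90 gives [0.020, 0.279].
For comparison, the equal-tailed interval is [0.038, 0.315]; the HPD is narrower and shifted toward the mode.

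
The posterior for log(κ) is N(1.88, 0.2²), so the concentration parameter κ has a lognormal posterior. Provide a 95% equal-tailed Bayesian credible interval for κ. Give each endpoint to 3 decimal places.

[4.428, 9.699]

On the log scale the 95% interval is 1.88 ± 1.960 × 0.2 = [1.4880, 2.2720].
Exponentiate: [e^1.4880, e^2.2720] = [4.428, 9.699].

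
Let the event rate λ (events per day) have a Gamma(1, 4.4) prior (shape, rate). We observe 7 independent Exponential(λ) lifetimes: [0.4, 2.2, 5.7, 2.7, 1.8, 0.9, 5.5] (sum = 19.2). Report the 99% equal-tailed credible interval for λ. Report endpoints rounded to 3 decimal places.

Posterior: Gamma(1+7, 4.4+19.2) = Gamma(8, 23.6) (shape, rate).
Equal-tailed 99% interval: Gamma(8, 23.6) quantiles at 0.005 and 0.995.
Posterior mean ≈ 0.339, SD ≈ 0.120; a Normal approximation gives roughly [0.030, 0.648].
Exact: lower = 0.109; upper = 0.726.

[0.109, 0.726]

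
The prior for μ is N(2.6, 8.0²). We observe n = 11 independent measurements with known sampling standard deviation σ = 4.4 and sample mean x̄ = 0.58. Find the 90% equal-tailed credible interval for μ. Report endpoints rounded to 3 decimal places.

Posterior precision = 1/8.0² + 11/4.4² = 0.0156 + 0.5682 = 0.5838, so posterior SD = 1.3088.
Posterior mean = (2.6/8.0² + 11·0.58/4.4²) / 0.5838 = 0.6341.
Interval: 0.6341 ± 1.645 × 1.3088 → [-1.519, 2.787].

[-1.519, 2.787]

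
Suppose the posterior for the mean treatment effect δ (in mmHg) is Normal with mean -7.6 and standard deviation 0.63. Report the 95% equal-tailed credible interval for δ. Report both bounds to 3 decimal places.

The posterior is symmetric, so the 95% equal-tailed interval is δ = -7.6 ± z·0.63 with z = 1.960.
Half-width: 1.960 × 0.63 = 1.235.
-7.6 − 1.235 = -8.835; -7.6 + 1.235 = -6.365.

[-8.835, -6.365]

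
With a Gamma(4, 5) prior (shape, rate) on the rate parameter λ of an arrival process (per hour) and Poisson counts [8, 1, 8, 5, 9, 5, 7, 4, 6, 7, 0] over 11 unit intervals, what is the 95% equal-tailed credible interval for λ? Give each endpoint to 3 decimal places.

Posterior: Gamma(4+60, 5+11) = Gamma(64, 16) (shape, rate).
Equal-tailed 95% interval: Gamma(64, 16) quantiles at 0.025 and 0.975.
Posterior mean ≈ 4.000, SD ≈ 0.500; a Normal approximation gives roughly [3.020, 4.980].
Exact: lower = 3.080; upper = 5.038.

[3.080, 5.038]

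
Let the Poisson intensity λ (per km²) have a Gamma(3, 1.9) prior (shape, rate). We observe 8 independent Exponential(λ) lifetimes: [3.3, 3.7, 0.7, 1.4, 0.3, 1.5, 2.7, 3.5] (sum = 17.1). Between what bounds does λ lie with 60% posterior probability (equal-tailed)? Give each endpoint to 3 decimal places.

Posterior: Gamma(3+8, 1.9+17.1) = Gamma(11, 19.0) (shape, rate).
Equal-tailed 60% interval: Gamma(11, 19.0) quantiles at 0.2 and 0.8.
Posterior mean ≈ 0.579, SD ≈ 0.175; a Normal approximation gives roughly [0.432, 0.726].
Exact: lower = 0.429; upper = 0.718.

[0.429, 0.718]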